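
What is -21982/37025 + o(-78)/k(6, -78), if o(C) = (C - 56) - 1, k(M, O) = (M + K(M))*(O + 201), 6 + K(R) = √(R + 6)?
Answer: -21982/37025 - 15*√3/82 ≈ -0.91055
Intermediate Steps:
K(R) = -6 + √(6 + R) (K(R) = -6 + √(R + 6) = -6 + √(6 + R))
k(M, O) = (201 + O)*(-6 + M + √(6 + M)) (k(M, O) = (M + (-6 + √(6 + M)))*(O + 201) = (-6 + M + √(6 + M))*(201 + O) = (201 + O)*(-6 + M + √(6 + M)))
o(C) = -57 + C (o(C) = (-56 + C) - 1 = -57 + C)
-21982/37025 + o(-78)/k(6, -78) = -21982/37025 + (-57 - 78)/(-1206 + 201*6 + 201*√(6 + 6) + 6*(-78) - 78*(-6 + √(6 + 6))) = -21982*1/37025 - 135/(-1206 + 1206 + 201*√12 - 468 - 78*(-6 + √12)) = -21982/37025 - 135/(-1206 + 1206 + 201*(2*√3) - 468 - 78*(-6 + 2*√3)) = -21982/37025 - 135/(-1206 + 1206 + 402*√3 - 468 + (468 - 156*√3)) = -21982/37025 - 135*√3/738 = -21982/37025 - 15*√3/82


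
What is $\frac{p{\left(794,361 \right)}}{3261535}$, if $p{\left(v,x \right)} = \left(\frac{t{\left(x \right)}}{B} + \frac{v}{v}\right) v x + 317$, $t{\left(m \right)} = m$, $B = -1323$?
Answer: $\frac{276161299}{4315010805} \approx 0.064$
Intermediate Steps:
$p{\left(v,x \right)} = 317 + v x \left(1 - \frac{x}{1323}\right)$ ($p{\left(v,x \right)} = \left(\frac{x}{-1323} + \frac{v}{v}\right) v x + 317 = \left(x \left(- \frac{1}{1323}\right) + 1\right) v x + 317 = \left(- \frac{x}{1323} + 1\right) v x + 317 = \left(1 - \frac{x}{1323}\right) v x + 317 = v \left(1 - \frac{x}{1323}\right) x + 317 = v x \left(1 - \frac{x}{1323}\right) + 317 = 317 + v x \left(1 - \frac{x}{1323}\right)$)
$\frac{p{\left(794,361 \right)}}{3261535} = \frac{317 + 794 \cdot 361 - \frac{794 \cdot 361^{2}}{1323}}{3261535} = \left(317 + 286634 - \frac{794}{1323} \cdot 130321\right) \frac{1}{3261535} = \left(317 + 286634 - \frac{103474874}{1323}\right) \frac{1}{3261535} = \frac{276161299}{1323} \cdot \frac{1}{3261535} = \frac{276161299}{4315010805}$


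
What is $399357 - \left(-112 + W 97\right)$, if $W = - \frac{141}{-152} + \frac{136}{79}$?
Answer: $\frac{4793738085}{12008} \approx 3.9921 \cdot 10^{5}$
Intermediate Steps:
$W = \frac{31811}{12008}$ ($W = \left(-141\right) \left(- \frac{1}{152}\right) + 136 \cdot \frac{1}{79} = \frac{141}{152} + \frac{136}{79} = \frac{31811}{12008} \approx 2.6492$)
$399357 - \left(-112 + W 97\right) = 399357 - \left(-112 + \frac{31811}{12008} \cdot 97\right) = 399357 - \left(-112 + \frac{3085667}{12008}\right) = 399357 - \frac{1740771}{12008} = \frac{4793738085}{12008}$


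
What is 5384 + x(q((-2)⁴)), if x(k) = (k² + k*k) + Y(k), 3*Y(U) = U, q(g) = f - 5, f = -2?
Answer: 16439/3 ≈ 5479.7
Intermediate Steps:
q(g) = -7 (q(g) = -2 - 5 = -7)
Y(U) = U/3
x(k) = 2*k² + k/3 (x(k) = (k² + k*k) + k/3 = (k² + k²) + k/3 = 2*k² + k/3)
5384 + x(q((-2)⁴)) = 5384 + (⅓)*(-7)*(1 + 6*(-7)) = 5384 + (⅓)*(-7)*(1 - 42) = 5384 + (⅓)*(-7)*(-41) = 5384 + 287/3 = 16439/3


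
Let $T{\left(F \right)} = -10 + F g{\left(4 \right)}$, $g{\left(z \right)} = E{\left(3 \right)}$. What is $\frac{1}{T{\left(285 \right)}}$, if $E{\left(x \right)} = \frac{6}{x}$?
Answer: $\frac{1}{560} \approx 0.0017857$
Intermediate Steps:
$g{\left(z \right)} = 2$ ($g{\left(z \right)} = \frac{6}{3} = 6 \cdot \frac{1}{3} = 2$)
$T{\left(F \right)} = -10 + 2 F$ ($T{\left(F \right)} = -10 + F 2 = -10 + 2 F$)
$\frac{1}{T{\left(285 \right)}} = \frac{1}{-10 + 2 \cdot 285} = \frac{1}{-10 + 570} = \frac{1}{560}$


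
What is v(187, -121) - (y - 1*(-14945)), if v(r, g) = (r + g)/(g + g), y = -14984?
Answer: 426/11 ≈ 38.727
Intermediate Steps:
v(r, g) = (g + r)/(2*g) (v(r, g) = (g + r)/((2*g)) = (g + r)*(1/(2*g)) = (g + r)/(2*g))
v(187, -121) - (y - 1*(-14945)) = (½)*(-121 + 187)/(-121) - (-14984 - 1*(-14945)) = (½)*(-1/121)*66 - (-14984 + 14945) = -3/11 - 1*(-39) = -3/11 + 39 = 426/11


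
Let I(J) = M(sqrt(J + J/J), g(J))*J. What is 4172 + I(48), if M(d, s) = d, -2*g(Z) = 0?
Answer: 4508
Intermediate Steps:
g(Z) = 0 (g(Z) = -1/2*0 = 0)
I(J) = J*sqrt(1 + J) (I(J) = sqrt(J + J/J)*J = sqrt(J + 1)*J = sqrt(1 + J)*J = J*sqrt(1 + J))
4172 + I(48) = 4172 + 48*sqrt(1 + 48) = 4172 + 48*sqrt(49) = 4172 + 48*7 = 4172 + 336 = 4508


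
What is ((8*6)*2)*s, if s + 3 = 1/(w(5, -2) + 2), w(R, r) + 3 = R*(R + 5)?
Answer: -14016/49 ≈ -286.04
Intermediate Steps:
w(R, r) = -3 + R*(5 + R) (w(R, r) = -3 + R*(R + 5) = -3 + R*(5 + R))
s = -146/49 (s = -3 + 1/((-3 + 5² + 5*5) + 2) = -3 + 1/((-3 + 25 + 25) + 2) = -3 + 1/(47 + 2) = -3 + 1/49 = -146/49 ≈ -2.9796)
((8*6)*2)*s = ((8*6)*2)*(-146/49) = (48*2)*(-146/49) = 96*(-146/49) = -14016/49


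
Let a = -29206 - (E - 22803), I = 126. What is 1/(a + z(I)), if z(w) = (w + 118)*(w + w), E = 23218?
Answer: 1/31867 ≈ 3.1380e-5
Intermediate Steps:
z(w) = 2*w*(118 + w) (z(w) = (118 + w)*(2*w) = 2*w*(118 + w))
a = -29621 (a = -29206 - (23218 - 22803) = -29206 - 1*415 = -29206 - 415 = -29621)
1/(a + z(I)) = 1/(-29621 + 2*126*(118 + 126)) = 1/(-29621 + 2*126*244) = 1/(-29621 + 61488) = 1/31867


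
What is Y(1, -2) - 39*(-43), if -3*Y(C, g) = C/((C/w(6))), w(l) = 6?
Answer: 1675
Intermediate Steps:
Y(C, g) = -2 (Y(C, g) = -C/(3*(C/6)) = -C*6/C/3 = -⅓*6 = -2)
Y(1, -2) - 39*(-43) = -2 - 39*(-43) = -2 + 1677 = 1675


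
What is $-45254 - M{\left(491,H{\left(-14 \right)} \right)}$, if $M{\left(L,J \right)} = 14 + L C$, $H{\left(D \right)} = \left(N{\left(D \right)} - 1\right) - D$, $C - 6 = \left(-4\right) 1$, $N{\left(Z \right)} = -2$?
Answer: $-46250$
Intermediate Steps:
$C = 2$ ($C = 6 - 4 = 2$)
$H{\left(D \right)} = -3 - D$ ($H{\left(D \right)} = \left(-2 - 1\right) - D = -3 - D$)
$M{\left(L,J \right)} = 14 + 2 L$ ($M{\left(L,J \right)} = 14 + L 2 = 14 + 2 L$)
$-45254 - M{\left(491,H{\left(-14 \right)} \right)} = -45254 - \left(14 + 2 \cdot 491\right) = -45254 - \left(14 + 982\right) = -45254 - 996 = -46250$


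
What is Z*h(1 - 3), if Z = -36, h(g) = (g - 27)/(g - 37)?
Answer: -348/13 ≈ -26.769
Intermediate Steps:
h(g) = (-27 + g)/(-37 + g)
Z*h(1 - 3) = -36*(-27 + (1 - 3))/(-37 + (1 - 3)) = -36*(-27 - 2)/(-37 - 2) = -36*(-29)/(-39) = -(-12)*(-29)/13 = -36*29/39 = -348/13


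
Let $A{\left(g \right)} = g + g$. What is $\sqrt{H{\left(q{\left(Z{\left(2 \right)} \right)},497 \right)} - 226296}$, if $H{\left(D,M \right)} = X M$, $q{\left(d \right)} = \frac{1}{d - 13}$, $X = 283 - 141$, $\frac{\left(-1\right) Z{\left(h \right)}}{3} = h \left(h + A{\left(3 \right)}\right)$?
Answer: $7 i \sqrt{3178} \approx 394.62 i$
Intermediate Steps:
$A{\left(g \right)} = 2 g$
$Z{\left(h \right)} = - 3 h \left(6 + h\right)$ ($Z{\left(h \right)} = - 3 h \left(h + 2 \cdot 3\right) = - 3 h \left(h + 6\right) = - 3 h \left(6 + h\right)$)
$X = 142$ ($X = 283 - 141 = 142$)
$q{\left(d \right)} = \frac{1}{-13 + d}$
$H{\left(D,M \right)} = 142 M$
$\sqrt{H{\left(q{\left(Z{\left(2 \right)} \right)},497 \right)} - 226296} = \sqrt{142 \cdot 497 - 226296} = \sqrt{70574 - 226296} = \sqrt{-155722} = 7 i \sqrt{3178}$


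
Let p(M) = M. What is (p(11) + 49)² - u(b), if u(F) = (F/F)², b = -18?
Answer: 3599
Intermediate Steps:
u(F) = 1 (u(F) = 1² = 1)
(p(11) + 49)² - u(b) = (11 + 49)² - 1*1 = 60² - 1 = 3600 - 1 = 3599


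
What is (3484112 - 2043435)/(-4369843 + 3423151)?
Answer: -1440677/946692 ≈ -1.5218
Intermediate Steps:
(3484112 - 2043435)/(-4369843 + 3423151) = 1440677/(-946692) = 1440677*(-1/946692) = -1440677/946692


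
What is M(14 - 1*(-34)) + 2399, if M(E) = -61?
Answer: 2338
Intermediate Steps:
M(14 - 1*(-34)) + 2399 = -61 + 2399 = 2338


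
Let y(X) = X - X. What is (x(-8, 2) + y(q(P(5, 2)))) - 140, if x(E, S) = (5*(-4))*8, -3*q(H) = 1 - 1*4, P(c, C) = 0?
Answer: -300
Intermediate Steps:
q(H) = 1 (q(H) = -(1 - 1*4)/3 = -(1 - 4)/3 = -⅓*(-3) = 1)
y(X) = 0
x(E, S) = -160 (x(E, S) = -20*8 = -160)
(x(-8, 2) + y(q(P(5, 2)))) - 140 = (-160 + 0) - 140 = -160 - 140 = -300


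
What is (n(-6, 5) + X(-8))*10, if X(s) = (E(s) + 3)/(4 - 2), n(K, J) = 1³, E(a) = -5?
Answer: 0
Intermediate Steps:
n(K, J) = 1
X(s) = -1 (X(s) = (-5 + 3)/(4 - 2) = -2/2 = -2*½ = -1)
(n(-6, 5) + X(-8))*10 = (1 - 1)*10 = 0*10 = 0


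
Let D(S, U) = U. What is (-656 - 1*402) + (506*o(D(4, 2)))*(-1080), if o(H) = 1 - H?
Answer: 545422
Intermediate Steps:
(-656 - 1*402) + (506*o(D(4, 2)))*(-1080) = (-656 - 1*402) + (506*(1 - 1*2))*(-1080) = (-656 - 402) + (506*(1 - 2))*(-1080) = -1058 + (506*(-1))*(-1080) = -1058 - 506*(-1080) = -1058 + 546480 = 545422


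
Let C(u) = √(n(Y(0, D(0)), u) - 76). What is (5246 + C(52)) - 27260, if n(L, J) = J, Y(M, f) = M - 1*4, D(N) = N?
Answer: -22014 + 2*I*√6 ≈ -22014.0 + 4.899*I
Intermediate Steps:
Y(M, f) = -4 + M (Y(M, f) = M - 4 = -4 + M)
C(u) = √(-76 + u) (C(u) = √(u - 76) = √(-76 + u))
(5246 + C(52)) - 27260 = (5246 + √(-76 + 52)) - 27260 = (5246 + √(-24)) - 27260 = (5246 + 2*I*√6) - 27260 = -22014 + 2*I*√6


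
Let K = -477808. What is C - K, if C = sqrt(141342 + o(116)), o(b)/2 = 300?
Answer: 477808 + sqrt(141942) ≈ 4.7819e+5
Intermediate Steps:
o(b) = 600 (o(b) = 2*300 = 600)
C = sqrt(141942) (C = sqrt(141342 + 600) = sqrt(141942) ≈ 376.75)
C - K = sqrt(141942) - 1*(-477808) = sqrt(141942) + 477808 = 477808 + sqrt(141942)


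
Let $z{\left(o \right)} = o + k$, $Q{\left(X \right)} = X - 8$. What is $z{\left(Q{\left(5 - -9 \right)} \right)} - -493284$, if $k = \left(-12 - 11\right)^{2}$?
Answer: $493819$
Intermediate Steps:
$k = 529$ ($k = \left(-23\right)^{2} = 529$)
$Q{\left(X \right)} = -8 + X$
$z{\left(o \right)} = 529 + o$ ($z{\left(o \right)} = o + 529 = 529 + o$)
$z{\left(Q{\left(5 - -9 \right)} \right)} - -493284 = \left(529 + \left(-8 + \left(5 - -9\right)\right)\right) - -493284 = \left(529 + \left(-8 + \left(5 + 9\right)\right)\right) + 493284 = \left(529 + \left(-8 + 14\right)\right) + 493284 = \left(529 + 6\right) + 493284 = 535 + 493284 = 493819$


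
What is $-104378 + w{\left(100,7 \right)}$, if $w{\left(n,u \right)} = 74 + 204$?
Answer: $-104100$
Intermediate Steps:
$w{\left(n,u \right)} = 278$
$-104378 + w{\left(100,7 \right)} = -104378 + 278 = -104100$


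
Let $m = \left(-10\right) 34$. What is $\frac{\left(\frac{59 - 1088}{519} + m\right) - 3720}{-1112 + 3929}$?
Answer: $- \frac{234241}{162447} \approx -1.442$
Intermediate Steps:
$m = -340$
$\frac{\left(\frac{59 - 1088}{519} + m\right) - 3720}{-1112 + 3929} = \frac{\left(\frac{59 - 1088}{519} - 340\right) - 3720}{-1112 + 3929} = \frac{\left(\left(-1029\right) \frac{1}{519} - 340\right) - 3720}{2817} = \left(\left(- \frac{343}{173} - 340\right) - 3720\right) \frac{1}{2817} = \left(- \frac{59163}{173} - 3720\right) \frac{1}{2817} = \left(- \frac{702723}{173}\right) \frac{1}{2817} = - \frac{234241}{162447}$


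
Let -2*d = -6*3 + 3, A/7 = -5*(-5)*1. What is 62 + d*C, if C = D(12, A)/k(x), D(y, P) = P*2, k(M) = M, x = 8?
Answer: 3121/8 ≈ 390.13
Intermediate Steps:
A = 175 (A = 7*(-5*(-5)*1) = 7*(25*1) = 7*25 = 175)
d = 15/2 (d = -(-6*3 + 3)/2 = -(-18 + 3)/2 = -1/2*(-15) = 15/2 ≈ 7.5000)
D(y, P) = 2*P
C = 175/4 (C = (2*175)/8 = 350*(1/8) = 175/4 ≈ 43.750)
62 + d*C = 62 + (15/2)*(175/4) = 62 + 2625/8 = 3121/8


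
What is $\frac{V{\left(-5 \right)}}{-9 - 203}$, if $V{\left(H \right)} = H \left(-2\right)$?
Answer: $- \frac{5}{106} \approx -0.04717$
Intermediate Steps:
$V{\left(H \right)} = - 2 H$
$\frac{V{\left(-5 \right)}}{-9 - 203} = \frac{\left(-2\right) \left(-5\right)}{-9 - 203} = \frac{1}{-212} \cdot 10 = \left(- \frac{1}{212}\right) 10 = - \frac{5}{106}$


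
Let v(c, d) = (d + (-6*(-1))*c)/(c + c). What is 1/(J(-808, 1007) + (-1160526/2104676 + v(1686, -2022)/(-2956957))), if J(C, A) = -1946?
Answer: -437196409272973/851025284490033034 ≈ -0.00051373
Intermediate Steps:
v(c, d) = (d + 6*c)/(2*c) (v(c, d) = (d + 6*c)/((2*c)) = (d + 6*c)*(1/(2*c)) = (d + 6*c)/(2*c))
1/(J(-808, 1007) + (-1160526/2104676 + v(1686, -2022)/(-2956957))) = 1/(-1946 + (-1160526/2104676 + (3 + (½)*(-2022)/1686)/(-2956957))) = 1/(-1946 + (-1160526*1/2104676 + (3 + (½)*(-2022)*(1/1686))*(-1/2956957))) = 1/(-1946 + (-580263/1052338 + (3 - 337/562)*(-1/2956957))) = 1/(-1946 + (-580263/1052338 + (1349/562)*(-1/2956957))) = 1/(-1946 + (-580263/1052338 - 1349/1661809834)) = 1/(-1946 - 241072044827576/437196409272973) = 1/(-851025284490033034/437196409272973) = -437196409272973/851025284490033034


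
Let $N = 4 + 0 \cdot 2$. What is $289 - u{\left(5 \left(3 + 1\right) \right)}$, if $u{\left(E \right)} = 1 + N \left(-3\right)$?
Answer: $300$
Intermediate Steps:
$N = 4$ ($N = 4 + 0 = 4$)
$u{\left(E \right)} = -11$ ($u{\left(E \right)} = 1 + 4 \left(-3\right) = 1 - 12 = -11$)
$289 - u{\left(5 \left(3 + 1\right) \right)} = 289 - -11 = 289 + 11 = 300$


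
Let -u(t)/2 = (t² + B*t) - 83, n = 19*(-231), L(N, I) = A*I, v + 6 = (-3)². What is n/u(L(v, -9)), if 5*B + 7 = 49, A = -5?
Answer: 4389/4640 ≈ 0.94590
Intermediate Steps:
B = 42/5 (B = -7/5 + (⅕)*49 = -7/5 + 49/5 = 42/5 ≈ 8.4000)
v = 3 (v = -6 + (-3)² = -6 + 9 = 3)
L(N, I) = -5*I
n = -4389
u(t) = 166 - 2*t² - 84*t/5 (u(t) = -2*((t² + 42*t/5) - 83) = -2*(-83 + t² + 42*t/5) = 166 - 2*t² - 84*t/5)
n/u(L(v, -9)) = -4389/(166 - 2*(-5*(-9))² - (-84)*(-9)) = -4389/(166 - 2*45² - 84/5*45) = -4389/(166 - 2*2025 - 756) = -4389/(166 - 4050 - 756) = -4389/(-4640) = -4389*(-1/4640) = 4389/4640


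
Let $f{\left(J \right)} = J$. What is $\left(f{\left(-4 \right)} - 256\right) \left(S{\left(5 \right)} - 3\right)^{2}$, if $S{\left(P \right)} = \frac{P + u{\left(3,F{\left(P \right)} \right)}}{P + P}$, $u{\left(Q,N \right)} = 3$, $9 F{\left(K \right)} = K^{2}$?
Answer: $- \frac{6292}{5} \approx -1258.4$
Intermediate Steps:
$F{\left(K \right)} = \frac{K^{2}}{9}$
$S{\left(P \right)} = \frac{3 + P}{2 P}$ ($S{\left(P \right)} = \frac{P + 3}{P + P} = \frac{3 + P}{2 P}$)
$\left(f{\left(-4 \right)} - 256\right) \left(S{\left(5 \right)} - 3\right)^{2} = \left(-4 - 256\right) \left(\frac{3 + 5}{2 \cdot 5} - 3\right)^{2} = - 260 \left(\frac{1}{2} \cdot \frac{1}{5} \cdot 8 - 3\right)^{2} = - 260 \left(\frac{4}{5} - 3\right)^{2} = - 260 \left(- \frac{11}{5}\right)^{2} = \left(-260\right) \frac{121}{25} = - \frac{6292}{5}$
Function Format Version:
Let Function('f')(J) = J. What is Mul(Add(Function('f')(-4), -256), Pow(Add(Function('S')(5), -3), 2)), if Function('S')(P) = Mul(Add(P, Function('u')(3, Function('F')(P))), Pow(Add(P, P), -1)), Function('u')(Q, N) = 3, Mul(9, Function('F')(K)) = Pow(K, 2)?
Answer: Rational(-6292, 5) ≈ -1258.4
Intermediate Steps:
Function('F')(K) = Mul(Rational(1, 9), Pow(K, 2))
Function('S')(P) = Mul(Rational(1, 2), Pow(P, -1), Add(3, P)) (Function('S')(P) = Mul(Add(P, 3), Pow(Add(P, P), -1)) = Mul(Add(3, P), Pow(Mul(2, P), -1)) = Mul(Add(3, P), Mul(Rational(1, 2), Pow(P, -1))) = Mul(Rational(1, 2), Pow(P, -1), Add(3, P)))
Mul(Add(Function('f')(-4), -256), Pow(Add(Function('S')(5), -3), 2)) = Mul(Add(-4, -256), Pow(Add(Mul(Rational(1, 2), Pow(5, -1), Add(3, 5)), -3), 2)) = Mul(-260, Pow(Add(Mul(Rational(1, 2), Rational(1, 5), 8), -3), 2)) = Mul(-260, Pow(Add(Rational(4, 5), -3), 2)) = Mul(-260, Pow(Rational(-11, 5), 2)) = Mul(-260, Rational(121, 25)) = Rational(-6292, 5)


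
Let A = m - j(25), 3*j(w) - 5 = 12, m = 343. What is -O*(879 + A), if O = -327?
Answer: 397741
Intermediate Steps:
j(w) = 17/3 (j(w) = 5/3 + (⅓)*12 = 5/3 + 4 = 17/3)
A = 1012/3 (A = 343 - 1*17/3 = 343 - 17/3 = 1012/3 ≈ 337.33)
-O*(879 + A) = -(-327)*(879 + 1012/3) = -(-327)*3649/3 = -1*(-397741) = 397741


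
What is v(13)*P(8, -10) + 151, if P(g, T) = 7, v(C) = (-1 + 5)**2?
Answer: 263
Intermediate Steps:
v(C) = 16 (v(C) = 4**2 = 16)
v(13)*P(8, -10) + 151 = 16*7 + 151 = 112 + 151 = 263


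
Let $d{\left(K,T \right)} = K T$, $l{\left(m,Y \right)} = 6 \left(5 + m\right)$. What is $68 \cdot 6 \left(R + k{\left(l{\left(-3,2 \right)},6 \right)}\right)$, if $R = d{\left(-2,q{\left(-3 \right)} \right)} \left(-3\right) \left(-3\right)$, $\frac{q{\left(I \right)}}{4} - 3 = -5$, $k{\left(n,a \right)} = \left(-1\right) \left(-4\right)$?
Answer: $60384$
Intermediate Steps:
$l{\left(m,Y \right)} = 30 + 6 m$
$k{\left(n,a \right)} = 4$
$q{\left(I \right)} = -8$ ($q{\left(I \right)} = 12 + 4 \left(-5\right) = 12 - 20 = -8$)
$R = 144$ ($R = \left(-2\right) \left(-8\right) \left(-3\right) \left(-3\right) = 16 \left(-3\right) \left(-3\right) = \left(-48\right) \left(-3\right) = 144$)
$68 \cdot 6 \left(R + k{\left(l{\left(-3,2 \right)},6 \right)}\right) = 68 \cdot 6 \left(144 + 4\right) = 408 \cdot 148 = 60384$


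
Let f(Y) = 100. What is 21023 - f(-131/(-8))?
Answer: 20923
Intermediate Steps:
21023 - f(-131/(-8)) = 21023 - 1*100 = 21023 - 100 = 20923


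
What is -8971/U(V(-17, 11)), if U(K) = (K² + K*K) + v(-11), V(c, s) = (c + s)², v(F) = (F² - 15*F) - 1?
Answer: -8971/2877 ≈ -3.1182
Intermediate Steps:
v(F) = -1 + F² - 15*F
U(K) = 285 + 2*K² (U(K) = (K² + K*K) + (-1 + (-11)² - 15*(-11)) = (K² + K²) + (-1 + 121 + 165) = 2*K² + 285 = 285 + 2*K²)
-8971/U(V(-17, 11)) = -8971/(285 + 2*((-17 + 11)²)²) = -8971/(285 + 2*((-6)²)²) = -8971/(285 + 2*36²) = -8971/(285 + 2*1296) = -8971/(285 + 2592) = -8971/2877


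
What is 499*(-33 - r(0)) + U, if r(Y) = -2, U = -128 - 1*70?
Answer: -15667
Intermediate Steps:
U = -198 (U = -128 - 70 = -198)
499*(-33 - r(0)) + U = 499*(-33 - 1*(-2)) - 198 = 499*(-33 + 2) - 198 = 499*(-31) - 198 = -15469 - 198 = -15667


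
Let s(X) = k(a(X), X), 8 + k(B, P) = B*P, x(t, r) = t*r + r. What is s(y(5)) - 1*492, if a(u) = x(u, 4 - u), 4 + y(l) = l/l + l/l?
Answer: -488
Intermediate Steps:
y(l) = -2 (y(l) = -4 + (l/l + l/l) = -4 + (1 + 1) = -4 + 2 = -2)
x(t, r) = r + r*t (x(t, r) = r*t + r = r + r*t)
a(u) = (1 + u)*(4 - u) (a(u) = (4 - u)*(1 + u) = (1 + u)*(4 - u))
k(B, P) = -8 + B*P
s(X) = -8 - X*(1 + X)*(-4 + X) (s(X) = -8 + (-(1 + X)*(-4 + X))*X = -8 - X*(1 + X)*(-4 + X))
s(y(5)) - 1*492 = (-8 - 1*(-2)*(1 - 2)*(-4 - 2)) - 1*492 = (-8 - 1*(-2)*(-1)*(-6)) - 492 = (-8 + 12) - 492 = 4 - 492 = -488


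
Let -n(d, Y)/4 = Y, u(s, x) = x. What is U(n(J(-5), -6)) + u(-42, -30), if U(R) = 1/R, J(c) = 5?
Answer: -719/24 ≈ -29.958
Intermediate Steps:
n(d, Y) = -4*Y
U(n(J(-5), -6)) + u(-42, -30) = 1/(-4*(-6)) - 30 = 1/24 - 30 = -719/24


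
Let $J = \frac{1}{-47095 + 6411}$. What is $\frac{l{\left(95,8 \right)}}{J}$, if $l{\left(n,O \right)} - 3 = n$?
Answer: $-3987032$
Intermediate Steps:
$l{\left(n,O \right)} = 3 + n$
$J = - \frac{1}{40684}$ ($J = \frac{1}{-40684} = - \frac{1}{40684} \approx -2.458 \cdot 10^{-5}$)
$\frac{l{\left(95,8 \right)}}{J} = \frac{3 + 95}{- \frac{1}{40684}} = 98 \left(-40684\right) = -3987032$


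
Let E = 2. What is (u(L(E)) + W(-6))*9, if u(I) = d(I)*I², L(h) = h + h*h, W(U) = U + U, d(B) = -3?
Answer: -1080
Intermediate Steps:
W(U) = 2*U
L(h) = h + h²
u(I) = -3*I²
(u(L(E)) + W(-6))*9 = (-3*4*(1 + 2)² + 2*(-6))*9 = (-3*(2*3)² - 12)*9 = (-3*6² - 12)*9 = (-3*36 - 12)*9 = (-108 - 12)*9 = -120*9 = -1080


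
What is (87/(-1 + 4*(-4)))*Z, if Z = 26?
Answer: -2262/17 ≈ -133.06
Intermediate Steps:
(87/(-1 + 4*(-4)))*Z = (87/(-1 + 4*(-4)))*26 = (87/(-1 - 16))*26 = (87/(-17))*26 = (87*(-1/17))*26 = -87/17*26 = -2262/17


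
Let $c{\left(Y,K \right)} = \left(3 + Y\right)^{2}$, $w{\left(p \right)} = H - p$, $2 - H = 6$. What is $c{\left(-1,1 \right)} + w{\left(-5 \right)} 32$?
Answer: $36$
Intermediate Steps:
$H = -4$ ($H = 2 - 6 = -4$)
$w{\left(p \right)} = -4 - p$
$c{\left(-1,1 \right)} + w{\left(-5 \right)} 32 = \left(3 - 1\right)^{2} + \left(-4 - -5\right) 32 = 2^{2} + \left(-4 + 5\right) 32 = 4 + 1 \cdot 32 = 4 + 32 = 36$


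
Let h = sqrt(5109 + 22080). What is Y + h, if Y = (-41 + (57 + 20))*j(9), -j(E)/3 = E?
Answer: -972 + 3*sqrt(3021) ≈ -807.11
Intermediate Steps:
j(E) = -3*E
Y = -972 (Y = (-41 + (57 + 20))*(-3*9) = (-41 + 77)*(-27) = 36*(-27) = -972)
h = 3*sqrt(3021) (h = sqrt(27189) = 3*sqrt(3021) ≈ 164.89)
Y + h = -972 + 3*sqrt(3021)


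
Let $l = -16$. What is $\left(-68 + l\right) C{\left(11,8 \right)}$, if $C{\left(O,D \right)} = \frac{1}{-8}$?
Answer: $\frac{21}{2} \approx 10.5$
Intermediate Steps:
$C{\left(O,D \right)} = - \frac{1}{8}$
$\left(-68 + l\right) C{\left(11,8 \right)} = \left(-68 - 16\right) \left(- \frac{1}{8}\right) = \left(-84\right) \left(- \frac{1}{8}\right) = \frac{21}{2}$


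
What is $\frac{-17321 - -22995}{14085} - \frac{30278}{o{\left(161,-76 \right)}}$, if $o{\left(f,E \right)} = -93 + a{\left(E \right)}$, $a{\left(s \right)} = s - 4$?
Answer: $\frac{427447232}{2436705} \approx 175.42$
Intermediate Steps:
$a{\left(s \right)} = -4 + s$
$o{\left(f,E \right)} = -97 + E$ ($o{\left(f,E \right)} = -93 + \left(-4 + E\right) = -97 + E$)
$\frac{-17321 - -22995}{14085} - \frac{30278}{o{\left(161,-76 \right)}} = \frac{-17321 - -22995}{14085} - \frac{30278}{-97 - 76} = \left(-17321 + 22995\right) \frac{1}{14085} - \frac{30278}{-173} = 5674 \cdot \frac{1}{14085} - - \frac{30278}{173} = \frac{5674}{14085} + \frac{30278}{173} = \frac{427447232}{2436705}$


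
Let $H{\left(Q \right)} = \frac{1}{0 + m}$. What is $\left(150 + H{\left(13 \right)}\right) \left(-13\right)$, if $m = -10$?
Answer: $- \frac{19487}{10} \approx -1948.7$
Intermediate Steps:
$H{\left(Q \right)} = - \frac{1}{10}$ ($H{\left(Q \right)} = \frac{1}{0 - 10} = \frac{1}{-10} = - \frac{1}{10}$)
$\left(150 + H{\left(13 \right)}\right) \left(-13\right) = \left(150 - \frac{1}{10}\right) \left(-13\right) = \frac{1499}{10} \left(-13\right) = - \frac{19487}{10}$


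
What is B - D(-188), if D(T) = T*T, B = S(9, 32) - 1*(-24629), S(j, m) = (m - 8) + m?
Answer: -10659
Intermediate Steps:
S(j, m) = -8 + 2*m (S(j, m) = (-8 + m) + m = -8 + 2*m)
B = 24685 (B = (-8 + 2*32) - 1*(-24629) = (-8 + 64) + 24629 = 56 + 24629 = 24685)
D(T) = T²
B - D(-188) = 24685 - 1*(-188)² = 24685 - 1*35344 = 24685 - 35344 = -10659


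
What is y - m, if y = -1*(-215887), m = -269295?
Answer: 485182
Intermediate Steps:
y = 215887
y - m = 215887 - 1*(-269295) = 215887 + 269295 = 485182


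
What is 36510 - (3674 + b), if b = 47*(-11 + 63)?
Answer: 30392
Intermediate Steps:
b = 2444 (b = 47*52 = 2444)
36510 - (3674 + b) = 36510 - (3674 + 2444) = 36510 - 1*6118 = 36510 - 6118 = 30392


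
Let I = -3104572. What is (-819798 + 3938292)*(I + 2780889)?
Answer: -1009403493402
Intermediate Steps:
(-819798 + 3938292)*(I + 2780889) = (-819798 + 3938292)*(-3104572 + 2780889) = 3118494*(-323683) = -1009403493402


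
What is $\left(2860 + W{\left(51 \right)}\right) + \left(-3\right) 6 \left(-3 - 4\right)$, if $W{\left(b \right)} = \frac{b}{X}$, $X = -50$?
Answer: $\frac{149249}{50} \approx 2985.0$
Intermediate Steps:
$W{\left(b \right)} = - \frac{b}{50}$ ($W{\left(b \right)} = \frac{b}{-50} = b \left(- \frac{1}{50}\right) = - \frac{b}{50}$)
$\left(2860 + W{\left(51 \right)}\right) + \left(-3\right) 6 \left(-3 - 4\right) = \left(2860 - \frac{51}{50}\right) + \left(-3\right) 6 \left(-3 - 4\right) = \left(2860 - \frac{51}{50}\right) - 18 \left(-3 - 4\right) = \frac{142949}{50} - -126 = \frac{142949}{50} + 126 = \frac{149249}{50}$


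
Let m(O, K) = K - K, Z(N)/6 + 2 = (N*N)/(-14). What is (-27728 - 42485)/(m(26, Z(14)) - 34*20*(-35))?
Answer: -70213/23800 ≈ -2.9501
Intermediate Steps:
Z(N) = -12 - 3*N**2/7 (Z(N) = -12 + 6*((N*N)/(-14)) = -12 + 6*(N**2*(-1/14)) = -12 + 6*(-N**2/14) = -12 - 3*N**2/7)
m(O, K) = 0
(-27728 - 42485)/(m(26, Z(14)) - 34*20*(-35)) = (-27728 - 42485)/(0 - 34*20*(-35)) = -70213/(0 - 680*(-35)) = -70213/(0 + 23800) = -70213/23800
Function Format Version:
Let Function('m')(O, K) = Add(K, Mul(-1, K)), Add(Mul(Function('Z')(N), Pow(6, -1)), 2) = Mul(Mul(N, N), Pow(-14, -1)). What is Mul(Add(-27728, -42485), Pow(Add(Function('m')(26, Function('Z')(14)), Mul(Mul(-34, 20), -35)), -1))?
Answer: Rational(-70213, 23800) ≈ -2.9501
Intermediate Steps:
Function('Z')(N) = Add(-12, Mul(Rational(-3, 7), Pow(N, 2))) (Function('Z')(N) = Add(-12, Mul(6, Mul(Mul(N, N), Pow(-14, -1)))) = Add(-12, Mul(6, Mul(Pow(N, 2), Rational(-1, 14)))) = Add(-12, Mul(6, Mul(Rational(-1, 14), Pow(N, 2)))) = Add(-12, Mul(Rational(-3, 7), Pow(N, 2))))
Function('m')(O, K) = 0
Mul(Add(-27728, -42485), Pow(Add(Function('m')(26, Function('Z')(14)), Mul(Mul(-34, 20), -35)), -1)) = Mul(Add(-27728, -42485), Pow(Add(0, Mul(Mul(-34, 20), -35)), -1)) = Mul(-70213, Pow(Add(0, Mul(-680, -35)), -1)) = Mul(-70213, Pow(Add(0, 23800), -1)) = Mul(-70213, Pow(23800, -1)) = Mul(-70213, Rational(1, 23800)) = Rational(-70213, 23800)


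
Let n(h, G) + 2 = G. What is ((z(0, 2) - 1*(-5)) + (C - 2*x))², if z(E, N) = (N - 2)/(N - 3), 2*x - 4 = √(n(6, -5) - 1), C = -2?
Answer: -7 + 4*I*√2 ≈ -7.0 + 5.6569*I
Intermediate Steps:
n(h, G) = -2 + G
x = 2 + I*√2 (x = 2 + √((-2 - 5) - 1)/2 = 2 + √(-7 - 1)/2 = 2 + √(-8)/2 = 2 + (2*I*√2)/2 = 2 + I*√2 ≈ 2.0 + 1.4142*I)
z(E, N) = (-2 + N)/(-3 + N)
((z(0, 2) - 1*(-5)) + (C - 2*x))² = (((-2 + 2)/(-3 + 2) - 1*(-5)) + (-2 - 2*(2 + I*√2)))² = ((0/(-1) + 5) + (-2 + (-4 - 2*I*√2)))² = ((-1*0 + 5) + (-6 - 2*I*√2))² = ((0 + 5) + (-6 - 2*I*√2))² = (5 + (-6 - 2*I*√2))² = (-1 - 2*I*√2)²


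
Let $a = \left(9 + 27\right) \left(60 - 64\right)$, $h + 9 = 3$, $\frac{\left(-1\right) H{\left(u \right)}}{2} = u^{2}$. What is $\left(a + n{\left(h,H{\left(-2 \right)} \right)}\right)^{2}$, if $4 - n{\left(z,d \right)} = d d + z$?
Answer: $39204$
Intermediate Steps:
$H{\left(u \right)} = - 2 u^{2}$
$h = -6$ ($h = -9 + 3 = -6$)
$n{\left(z,d \right)} = 4 - z - d^{2}$ ($n{\left(z,d \right)} = 4 - \left(d d + z\right) = 4 - \left(d^{2} + z\right) = 4 - \left(z + d^{2}\right) = 4 - z - d^{2}$)
$a = -144$ ($a = 36 \left(-4\right) = -144$)
$\left(a + n{\left(h,H{\left(-2 \right)} \right)}\right)^{2} = \left(-144 - \left(-10 + \left(- 2 \left(-2\right)^{2}\right)^{2}\right)\right)^{2} = \left(-144 + \left(4 + 6 - \left(\left(-2\right) 4\right)^{2}\right)\right)^{2} = \left(-144 + \left(4 + 6 - \left(-8\right)^{2}\right)\right)^{2} = \left(-144 + \left(4 + 6 - 64\right)\right)^{2} = \left(-144 - 54\right)^{2} = \left(-198\right)^{2} = 39204$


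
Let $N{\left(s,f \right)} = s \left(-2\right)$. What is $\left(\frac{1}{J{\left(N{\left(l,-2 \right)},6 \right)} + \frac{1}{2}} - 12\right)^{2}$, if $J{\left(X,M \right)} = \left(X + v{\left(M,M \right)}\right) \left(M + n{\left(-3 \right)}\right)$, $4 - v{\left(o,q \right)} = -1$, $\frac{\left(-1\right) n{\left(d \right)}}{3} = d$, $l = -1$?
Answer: $\frac{6400900}{44521} \approx 143.77$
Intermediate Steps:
$N{\left(s,f \right)} = - 2 s$
$n{\left(d \right)} = - 3 d$
$v{\left(o,q \right)} = 5$ ($v{\left(o,q \right)} = 4 - -1 = 4 + 1 = 5$)
$J{\left(X,M \right)} = \left(5 + X\right) \left(9 + M\right)$ ($J{\left(X,M \right)} = \left(X + 5\right) \left(M - -9\right) = \left(5 + X\right) \left(M + 9\right) = \left(5 + X\right) \left(9 + M\right)$)
$\left(\frac{1}{J{\left(N{\left(l,-2 \right)},6 \right)} + \frac{1}{2}} - 12\right)^{2} = \left(\frac{1}{\left(45 + 5 \cdot 6 + 9 \left(\left(-2\right) \left(-1\right)\right) + 6 \left(\left(-2\right) \left(-1\right)\right)\right) + \frac{1}{2}} - 12\right)^{2} = \left(\frac{1}{\left(45 + 30 + 9 \cdot 2 + 6 \cdot 2\right) + \frac{1}{2}} - 12\right)^{2} = \left(\frac{1}{\left(45 + 30 + 18 + 12\right) + \frac{1}{2}} - 12\right)^{2} = \left(\frac{1}{105 + \frac{1}{2}} - 12\right)^{2} = \left(\frac{1}{\frac{211}{2}} - 12\right)^{2} = \left(\frac{2}{211} - 12\right)^{2} = \left(- \frac{2530}{211}\right)^{2} = \frac{6400900}{44521}$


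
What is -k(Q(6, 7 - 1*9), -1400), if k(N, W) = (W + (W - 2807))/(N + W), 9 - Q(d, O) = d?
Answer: -5607/1397 ≈ -4.0136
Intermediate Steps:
Q(d, O) = 9 - d
k(N, W) = (-2807 + 2*W)/(N + W) (k(N, W) = (W + (-2807 + W))/(N + W) = (-2807 + 2*W)/(N + W))
-k(Q(6, 7 - 1*9), -1400) = -(-2807 + 2*(-1400))/((9 - 1*6) - 1400) = -(-2807 - 2800)/((9 - 6) - 1400) = -(-5607)/(3 - 1400) = -(-5607)/(-1397) = -(-1)*(-5607)/1397 = -1*5607/1397 = -5607/1397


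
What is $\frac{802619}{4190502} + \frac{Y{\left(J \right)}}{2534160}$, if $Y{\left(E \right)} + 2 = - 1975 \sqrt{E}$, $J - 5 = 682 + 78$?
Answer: $\frac{56498794001}{294983404120} - \frac{395 \sqrt{85}}{168944} \approx 0.16998$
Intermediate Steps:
$J = 765$ ($J = 5 + \left(682 + 78\right) = 5 + 760 = 765$)
$Y{\left(E \right)} = -2 - 1975 \sqrt{E}$
$\frac{802619}{4190502} + \frac{Y{\left(J \right)}}{2534160} = \frac{802619}{4190502} + \frac{-2 - 1975 \sqrt{765}}{2534160} = 802619 \cdot \frac{1}{4190502} + \left(-2 - 1975 \cdot 3 \sqrt{85}\right) \frac{1}{2534160} = \frac{802619}{4190502} + \left(-2 - 5925 \sqrt{85}\right) \frac{1}{2534160} = \frac{802619}{4190502} - \left(\frac{1}{1267080} + \frac{395 \sqrt{85}}{168944}\right) = \frac{56498794001}{294983404120} - \frac{395 \sqrt{85}}{168944}$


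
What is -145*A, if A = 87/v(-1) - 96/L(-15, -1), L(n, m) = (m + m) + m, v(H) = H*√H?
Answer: -4640 - 12615*I ≈ -4640.0 - 12615.0*I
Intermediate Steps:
v(H) = H^(3/2)
L(n, m) = 3*m (L(n, m) = 2*m + m = 3*m)
A = 32 + 87*I (A = 87/((-1)^(3/2)) - 96/(3*(-1)) = 87/((-I)) - 96/(-3) = 87*I - 96*(-⅓) = 87*I + 32 = 32 + 87*I ≈ 32.0 + 87.0*I)
-145*A = -145*(32 + 87*I) = -4640 - 12615*I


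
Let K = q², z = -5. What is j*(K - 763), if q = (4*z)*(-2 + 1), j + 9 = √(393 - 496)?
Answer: 3267 - 363*I*√103 ≈ 3267.0 - 3684.0*I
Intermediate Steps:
j = -9 + I*√103 (j = -9 + √(393 - 496) = -9 + √(-103) = -9 + I*√103 ≈ -9.0 + 10.149*I)
q = 20 (q = (4*(-5))*(-2 + 1) = -20*(-1) = 20)
K = 400 (K = 20² = 400)
j*(K - 763) = (-9 + I*√103)*(400 - 763) = (-9 + I*√103)*(-363) = 3267 - 363*I*√103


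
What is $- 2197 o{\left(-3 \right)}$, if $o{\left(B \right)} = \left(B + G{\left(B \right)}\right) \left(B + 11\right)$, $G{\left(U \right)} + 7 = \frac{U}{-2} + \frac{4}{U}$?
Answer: $\frac{518492}{3} \approx 1.7283 \cdot 10^{5}$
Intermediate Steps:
$G{\left(U \right)} = -7 + \frac{4}{U} - \frac{U}{2}$ ($G{\left(U \right)} = -7 + \left(\frac{U}{-2} + \frac{4}{U}\right) = -7 + \left(U \left(- \frac{1}{2}\right) + \frac{4}{U}\right) = -7 - \left(\frac{U}{2} - \frac{4}{U}\right) = -7 + \frac{4}{U} - \frac{U}{2}$)
$o{\left(B \right)} = \left(11 + B\right) \left(-7 + \frac{B}{2} + \frac{4}{B}\right)$ ($o{\left(B \right)} = \left(B - \left(7 + \frac{B}{2} - \frac{4}{B}\right)\right) \left(B + 11\right) = \left(-7 + \frac{B}{2} + \frac{4}{B}\right) \left(11 + B\right) = \left(11 + B\right) \left(-7 + \frac{B}{2} + \frac{4}{B}\right)$)
$- 2197 o{\left(-3 \right)} = - 2197 \left(-73 + \frac{\left(-3\right)^{2}}{2} + \frac{44}{-3} - - \frac{9}{2}\right) = - 2197 \left(-73 + \frac{1}{2} \cdot 9 + 44 \left(- \frac{1}{3}\right) + \frac{9}{2}\right) = - 2197 \left(-73 + \frac{9}{2} - \frac{44}{3} + \frac{9}{2}\right) = \left(-2197\right) \left(- \frac{236}{3}\right) = \frac{518492}{3}$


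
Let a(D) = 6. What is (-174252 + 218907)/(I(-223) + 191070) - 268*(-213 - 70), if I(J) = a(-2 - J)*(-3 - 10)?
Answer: 4828547301/63664 ≈ 75844.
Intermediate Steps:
I(J) = -78 (I(J) = 6*(-3 - 10) = 6*(-13) = -78)
(-174252 + 218907)/(I(-223) + 191070) - 268*(-213 - 70) = (-174252 + 218907)/(-78 + 191070) - 268*(-213 - 70) = 44655/190992 - 268*(-283) = 44655*(1/190992) - 1*(-75844) = 14885/63664 + 75844 = 4828547301/63664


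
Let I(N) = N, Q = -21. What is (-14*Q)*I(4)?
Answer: 1176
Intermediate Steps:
(-14*Q)*I(4) = -14*(-21)*4 = 294*4 = 1176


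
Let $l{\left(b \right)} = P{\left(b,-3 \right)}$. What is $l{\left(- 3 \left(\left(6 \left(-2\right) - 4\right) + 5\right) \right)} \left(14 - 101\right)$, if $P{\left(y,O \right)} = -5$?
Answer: $435$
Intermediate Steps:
$l{\left(b \right)} = -5$
$l{\left(- 3 \left(\left(6 \left(-2\right) - 4\right) + 5\right) \right)} \left(14 - 101\right) = - 5 \left(14 - 101\right) = \left(-5\right) \left(-87\right) = 435$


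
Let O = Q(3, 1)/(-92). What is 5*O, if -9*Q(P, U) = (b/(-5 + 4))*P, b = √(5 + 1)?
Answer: -5*√6/276 ≈ -0.044375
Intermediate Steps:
b = √6 ≈ 2.4495
Q(P, U) = P*√6/9 (Q(P, U) = -√6/(-5 + 4)*P/9 = -√6/(-1)*P/9 = -(-√6)*P/9 = -(-1)*P*√6/9 = P*√6/9)
O = -√6/276 (O = ((⅑)*3*√6)/(-92) = (√6/3)*(-1/92) = -√6/276 ≈ -0.0088750)
5*O = 5*(-√6/276) = -5*√6/276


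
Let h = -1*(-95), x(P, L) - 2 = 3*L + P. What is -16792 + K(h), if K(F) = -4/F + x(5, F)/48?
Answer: -19135993/1140 ≈ -16786.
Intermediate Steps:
x(P, L) = 2 + P + 3*L (x(P, L) = 2 + (3*L + P) = 2 + (P + 3*L) = 2 + P + 3*L)
h = 95
K(F) = 7/48 - 4/F + F/16 (K(F) = -4/F + (2 + 5 + 3*F)/48 = -4/F + (7 + 3*F)*(1/48) = -4/F + (7/48 + F/16) = 7/48 - 4/F + F/16)
-16792 + K(h) = -16792 + (7/48 - 4/95 + (1/16)*95) = -16792 + (7/48 - 4*1/95 + 95/16) = -16792 + (7/48 - 4/95 + 95/16) = -16792 + 6887/1140 = -19135993/1140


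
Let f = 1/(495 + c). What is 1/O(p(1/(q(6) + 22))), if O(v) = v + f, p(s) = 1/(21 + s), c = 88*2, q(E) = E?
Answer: 395219/19377 ≈ 20.396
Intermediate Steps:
c = 176
f = 1/671 (f = 1/(495 + 176) = 1/671 ≈ 0.0014903)
O(v) = 1/671 + v (O(v) = v + 1/671 = 1/671 + v)
1/O(p(1/(q(6) + 22))) = 1/(1/671 + 1/(21 + 1/(6 + 22))) = 1/(1/671 + 1/(21 + 1/28)) = 1/(1/671 + 1/(589/28)) = 1/(1/671 + 28/589) = 1/(19377/395219) = 395219/19377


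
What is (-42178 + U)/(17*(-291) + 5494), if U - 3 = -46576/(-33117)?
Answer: -1396662899/18114999 ≈ -77.100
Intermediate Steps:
U = 145927/33117 (U = 3 - 46576/(-33117) = 3 - 46576*(-1/33117) = 3 + 46576/33117 = 145927/33117 ≈ 4.4064)
(-42178 + U)/(17*(-291) + 5494) = (-42178 + 145927/33117)/(17*(-291) + 5494) = -1396662899/(33117*(-4947 + 5494)) = -1396662899/33117/547 = -1396662899/33117*1/547 = -1396662899/18114999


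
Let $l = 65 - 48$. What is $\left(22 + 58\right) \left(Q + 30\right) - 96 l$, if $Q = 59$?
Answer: $5488$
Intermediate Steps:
$l = 17$
$\left(22 + 58\right) \left(Q + 30\right) - 96 l = \left(22 + 58\right) \left(59 + 30\right) - 1632 = 80 \cdot 89 - 1632 = 7120 - 1632 = 5488$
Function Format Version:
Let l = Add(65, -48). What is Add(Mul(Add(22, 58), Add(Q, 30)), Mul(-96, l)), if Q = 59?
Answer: 5488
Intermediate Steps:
l = 17
Add(Mul(Add(22, 58), Add(Q, 30)), Mul(-96, l)) = Add(Mul(Add(22, 58), Add(59, 30)), Mul(-96, 17)) = Add(Mul(80, 89), -1632) = Add(7120, -1632) = 5488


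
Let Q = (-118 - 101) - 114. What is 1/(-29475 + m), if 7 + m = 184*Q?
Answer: -1/90754 ≈ -1.1019e-5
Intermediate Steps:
Q = -333 (Q = -219 - 114 = -333)
m = -61279 (m = -7 + 184*(-333) = -7 - 61272 = -61279)
1/(-29475 + m) = 1/(-29475 - 61279) = 1/(-90754) = -1/90754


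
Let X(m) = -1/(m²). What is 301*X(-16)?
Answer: -301/256 ≈ -1.1758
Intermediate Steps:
X(m) = -1/m²
301*X(-16) = 301*(-1/(-16)²) = 301*(-1*1/256) = 301*(-1/256) = -301/256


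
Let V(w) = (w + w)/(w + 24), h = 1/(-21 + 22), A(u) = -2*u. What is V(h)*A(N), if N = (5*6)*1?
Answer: -24/5 ≈ -4.8000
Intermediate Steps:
N = 30 (N = 30*1 = 30)
h = 1 (h = 1/1 = 1)
V(w) = 2*w/(24 + w) (V(w) = (2*w)/(24 + w) = 2*w/(24 + w))
V(h)*A(N) = (2*1/(24 + 1))*(-2*30) = (2*1/25)*(-60) = (2*1*(1/25))*(-60) = (2/25)*(-60) = -24/5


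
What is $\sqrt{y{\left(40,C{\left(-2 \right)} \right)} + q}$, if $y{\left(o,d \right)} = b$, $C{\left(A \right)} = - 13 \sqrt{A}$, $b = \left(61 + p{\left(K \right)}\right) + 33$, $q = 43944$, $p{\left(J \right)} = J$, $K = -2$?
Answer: $2 \sqrt{11009} \approx 209.85$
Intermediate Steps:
$b = 92$ ($b = \left(61 - 2\right) + 33 = 59 + 33 = 92$)
$y{\left(o,d \right)} = 92$
$\sqrt{y{\left(40,C{\left(-2 \right)} \right)} + q} = \sqrt{92 + 43944} = \sqrt{44036} = 2 \sqrt{11009}$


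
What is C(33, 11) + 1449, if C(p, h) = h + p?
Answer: 1493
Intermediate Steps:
C(33, 11) + 1449 = (11 + 33) + 1449 = 44 + 1449 = 1493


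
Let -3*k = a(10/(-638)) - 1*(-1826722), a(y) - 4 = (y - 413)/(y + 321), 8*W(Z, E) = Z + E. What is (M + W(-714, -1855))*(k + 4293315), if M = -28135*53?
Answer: -6752111906016375371/1228728 ≈ -5.4952e+12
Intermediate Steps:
W(Z, E) = E/8 + Z/8 (W(Z, E) = (Z + E)/8 = (E + Z)/8 = E/8 + Z/8)
a(y) = 4 + (-413 + y)/(321 + y) (a(y) = 4 + (y - 413)/(y + 321) = 4 + (-413 + y)/(321 + y))
k = -93522825146/153591 (k = -((871 + 5*(10/(-638)))/(321 + 10/(-638)) - 1*(-1826722))/3 = -((871 + 5*(10*(-1/638)))/(321 + 10*(-1/638)) + 1826722)/3 = -((871 + 5*(-5/319))/(321 - 5/319) + 1826722)/3 = -((871 - 25/319)/(102394/319) + 1826722)/3 = -((319/102394)*(277824/319) + 1826722)/3 = -(138912/51197 + 1826722)/3 = -⅓*93522825146/51197 = -93522825146/153591 ≈ -6.0891e+5)
M = -1491155
(M + W(-714, -1855))*(k + 4293315) = (-1491155 + ((⅛)*(-1855) + (⅛)*(-714)))*(-93522825146/153591 + 4293315) = (-1491155 + (-1855/8 - 357/4))*(565891719019/153591) = (-1491155 - 2569/8)*(565891719019/153591) = -11931809/8*565891719019/153591 = -6752111906016375371/1228728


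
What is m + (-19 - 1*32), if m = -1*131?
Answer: -182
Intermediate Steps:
m = -131
m + (-19 - 1*32) = -131 + (-19 - 1*32) = -131 + (-19 - 32) = -131 - 51 = -182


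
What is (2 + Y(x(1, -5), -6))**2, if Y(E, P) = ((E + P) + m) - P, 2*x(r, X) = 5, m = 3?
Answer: 225/4 ≈ 56.250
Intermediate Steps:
x(r, X) = 5/2 (x(r, X) = (1/2)*5 = 5/2)
Y(E, P) = 3 + E (Y(E, P) = ((E + P) + 3) - P = (3 + E + P) - P = 3 + E)
(2 + Y(x(1, -5), -6))**2 = (2 + (3 + 5/2))**2 = (2 + 11/2)**2 = (15/2)**2 = 225/4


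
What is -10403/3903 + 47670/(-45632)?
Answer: -330382853/89050848 ≈ -3.7100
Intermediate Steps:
-10403/3903 + 47670/(-45632) = -10403*1/3903 + 47670*(-1/45632) = -10403/3903 - 23835/22816 = -330382853/89050848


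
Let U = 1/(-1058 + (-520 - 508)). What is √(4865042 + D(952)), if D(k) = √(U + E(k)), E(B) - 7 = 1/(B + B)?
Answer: √(6118050322304648 + 17731*√35211726935)/35462 ≈ 2205.7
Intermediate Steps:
E(B) = 7 + 1/(2*B) (E(B) = 7 + 1/(B + B) = 7 + 1/(2*B))
U = -1/2086 (U = 1/(-1058 - 1028) = 1/(-2086) = -1/2086 ≈ -0.00047939)
D(k) = √(14601/2086 + 1/(2*k)) (D(k) = √(-1/2086 + (7 + 1/(2*k))) = √(14601/2086 + 1/(2*k)))
√(4865042 + D(952)) = √(4865042 + √(30457686 + 2175698/952)/2086) = √(4865042 + √(30457686 + 2175698*(1/952))/2086) = √(4865042 + √(30457686 + 155407/68)/2086) = √(4865042 + √(2071278055/68)/2086) = √(4865042 + (√35211726935/34)/2086) = √(4865042 + √35211726935/70924)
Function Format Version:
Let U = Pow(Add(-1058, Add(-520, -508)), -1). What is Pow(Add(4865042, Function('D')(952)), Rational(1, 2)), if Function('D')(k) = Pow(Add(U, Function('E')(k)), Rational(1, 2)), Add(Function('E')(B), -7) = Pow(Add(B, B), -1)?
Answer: Mul(Rational(1, 35462), Pow(Add(6118050322304648, Mul(17731, Pow(35211726935, Rational(1, 2)))), Rational(1, 2))) ≈ 2205.7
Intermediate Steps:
Function('E')(B) = Add(7, Mul(Rational(1, 2), Pow(B, -1))) (Function('E')(B) = Add(7, Pow(Add(B, B), -1)) = Add(7, Pow(Mul(2, B), -1)) = Add(7, Mul(Rational(1, 2), Pow(B, -1))))
U = Rational(-1, 2086) (U = Pow(Add(-1058, -1028), -1) = Pow(-2086, -1) = Rational(-1, 2086) ≈ -0.00047939)
Function('D')(k) = Pow(Add(Rational(14601, 2086), Mul(Rational(1, 2), Pow(k, -1))), Rational(1, 2)) (Function('D')(k) = Pow(Add(Rational(-1, 2086), Add(7, Mul(Rational(1, 2), Pow(k, -1)))), Rational(1, 2)) = Pow(Add(Rational(14601, 2086), Mul(Rational(1, 2), Pow(k, -1))), Rational(1, 2)))
Pow(Add(4865042, Function('D')(952)), Rational(1, 2)) = Pow(Add(4865042, Mul(Rational(1, 2086), Pow(Add(30457686, Mul(2175698, Pow(952, -1))), Rational(1, 2)))), Rational(1, 2)) = Pow(Add(4865042, Mul(Rational(1, 2086), Pow(Add(30457686, Mul(2175698, Rational(1, 952))), Rational(1, 2)))), Rational(1, 2)) = Pow(Add(4865042, Mul(Rational(1, 2086), Pow(Add(30457686, Rational(155407, 68)), Rational(1, 2)))), Rational(1, 2)) = Pow(Add(4865042, Mul(Rational(1, 2086), Pow(Rational(2071278055, 68), Rational(1, 2)))), Rational(1, 2)) = Pow(Add(4865042, Mul(Rational(1, 2086), Mul(Rational(1, 34), Pow(35211726935, Rational(1, 2))))), Rational(1, 2)) = Pow(Add(4865042, Mul(Rational(1, 70924), Pow(35211726935, Rational(1, 2)))), Rational(1, 2))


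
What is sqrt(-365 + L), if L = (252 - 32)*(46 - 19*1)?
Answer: 5*sqrt(223) ≈ 74.666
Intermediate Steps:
L = 5940 (L = 220*(46 - 19) = 220*27 = 5940)
sqrt(-365 + L) = sqrt(-365 + 5940) = sqrt(5575) = 5*sqrt(223)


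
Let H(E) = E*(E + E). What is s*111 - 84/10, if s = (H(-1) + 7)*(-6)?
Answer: -30012/5 ≈ -6002.4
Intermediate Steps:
H(E) = 2*E² (H(E) = E*(2*E) = 2*E²)
s = -54 (s = (2*(-1)² + 7)*(-6) = (2*1 + 7)*(-6) = (2 + 7)*(-6) = 9*(-6) = -54)
s*111 - 84/10 = -54*111 - 84/10 = -5994 - 84*⅒ = -5994 - 42/5 = -30012/5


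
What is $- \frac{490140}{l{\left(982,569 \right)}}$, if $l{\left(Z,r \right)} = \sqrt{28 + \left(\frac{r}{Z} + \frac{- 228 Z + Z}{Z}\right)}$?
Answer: $\frac{490140 i \sqrt{191341718}}{194849} \approx 34796.0 i$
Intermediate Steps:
$l{\left(Z,r \right)} = \sqrt{-199 + \frac{r}{Z}}$ ($l{\left(Z,r \right)} = \sqrt{28 + \left(\frac{r}{Z} + \frac{\left(-227\right) Z}{Z}\right)} = \sqrt{28 - \left(227 - \frac{r}{Z}\right)} = \sqrt{-199 + \frac{r}{Z}}$)
$- \frac{490140}{l{\left(982,569 \right)}} = - \frac{490140}{\sqrt{-199 + \frac{569}{982}}} = - \frac{490140}{\sqrt{- \frac{194849}{982}}} = - \frac{490140}{\frac{1}{982} i \sqrt{191341718}} = - 490140 \left(- \frac{i \sqrt{191341718}}{194849}\right) = \frac{490140 i \sqrt{191341718}}{194849}$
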